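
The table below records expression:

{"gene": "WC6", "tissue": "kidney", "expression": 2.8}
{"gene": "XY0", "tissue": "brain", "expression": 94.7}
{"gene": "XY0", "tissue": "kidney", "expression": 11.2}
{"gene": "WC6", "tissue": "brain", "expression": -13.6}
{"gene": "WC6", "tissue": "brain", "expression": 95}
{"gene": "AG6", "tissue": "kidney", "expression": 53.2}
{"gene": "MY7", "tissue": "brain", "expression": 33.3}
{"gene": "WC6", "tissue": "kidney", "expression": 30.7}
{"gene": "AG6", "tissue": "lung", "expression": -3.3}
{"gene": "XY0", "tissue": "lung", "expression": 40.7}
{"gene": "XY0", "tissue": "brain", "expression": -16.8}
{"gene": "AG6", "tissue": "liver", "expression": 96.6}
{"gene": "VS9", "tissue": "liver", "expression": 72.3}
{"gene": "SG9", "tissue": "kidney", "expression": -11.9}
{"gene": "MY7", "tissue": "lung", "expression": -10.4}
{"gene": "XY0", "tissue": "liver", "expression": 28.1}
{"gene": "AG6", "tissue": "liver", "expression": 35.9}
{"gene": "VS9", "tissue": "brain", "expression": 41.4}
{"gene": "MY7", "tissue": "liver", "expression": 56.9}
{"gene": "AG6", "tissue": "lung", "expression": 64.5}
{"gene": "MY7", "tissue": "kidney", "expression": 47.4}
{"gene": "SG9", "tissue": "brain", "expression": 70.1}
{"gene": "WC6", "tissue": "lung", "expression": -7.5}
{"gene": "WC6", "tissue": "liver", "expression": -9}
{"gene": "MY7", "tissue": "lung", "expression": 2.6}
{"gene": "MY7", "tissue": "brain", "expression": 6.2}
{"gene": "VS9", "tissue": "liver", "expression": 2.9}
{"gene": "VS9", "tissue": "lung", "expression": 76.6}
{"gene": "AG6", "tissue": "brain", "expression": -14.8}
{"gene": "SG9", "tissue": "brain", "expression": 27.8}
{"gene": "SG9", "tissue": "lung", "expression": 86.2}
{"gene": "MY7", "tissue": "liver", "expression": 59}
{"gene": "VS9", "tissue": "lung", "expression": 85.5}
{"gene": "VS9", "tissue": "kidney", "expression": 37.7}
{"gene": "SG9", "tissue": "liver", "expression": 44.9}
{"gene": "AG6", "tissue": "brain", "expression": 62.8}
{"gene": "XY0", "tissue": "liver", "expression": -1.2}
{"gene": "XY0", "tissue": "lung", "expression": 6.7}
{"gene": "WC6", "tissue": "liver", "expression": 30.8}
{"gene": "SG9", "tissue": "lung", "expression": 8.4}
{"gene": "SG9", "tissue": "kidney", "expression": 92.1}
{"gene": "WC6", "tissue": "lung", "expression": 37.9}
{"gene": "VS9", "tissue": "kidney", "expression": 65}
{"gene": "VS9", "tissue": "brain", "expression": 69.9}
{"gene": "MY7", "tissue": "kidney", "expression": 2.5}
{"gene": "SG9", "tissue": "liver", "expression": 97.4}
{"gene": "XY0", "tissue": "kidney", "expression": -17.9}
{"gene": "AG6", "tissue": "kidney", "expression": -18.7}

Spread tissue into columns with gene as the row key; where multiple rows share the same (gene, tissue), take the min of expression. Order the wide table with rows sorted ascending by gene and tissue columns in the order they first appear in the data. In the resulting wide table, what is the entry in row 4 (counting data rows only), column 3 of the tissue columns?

With rows sorted ascending by gene, row 4 is gene=VS9. tissue columns in first-appearance order: kidney, brain, lung, liver; column 3 is lung.
Long rows with gene=VS9, tissue=lung: min(76.6, 85.5) = 76.6.

76.6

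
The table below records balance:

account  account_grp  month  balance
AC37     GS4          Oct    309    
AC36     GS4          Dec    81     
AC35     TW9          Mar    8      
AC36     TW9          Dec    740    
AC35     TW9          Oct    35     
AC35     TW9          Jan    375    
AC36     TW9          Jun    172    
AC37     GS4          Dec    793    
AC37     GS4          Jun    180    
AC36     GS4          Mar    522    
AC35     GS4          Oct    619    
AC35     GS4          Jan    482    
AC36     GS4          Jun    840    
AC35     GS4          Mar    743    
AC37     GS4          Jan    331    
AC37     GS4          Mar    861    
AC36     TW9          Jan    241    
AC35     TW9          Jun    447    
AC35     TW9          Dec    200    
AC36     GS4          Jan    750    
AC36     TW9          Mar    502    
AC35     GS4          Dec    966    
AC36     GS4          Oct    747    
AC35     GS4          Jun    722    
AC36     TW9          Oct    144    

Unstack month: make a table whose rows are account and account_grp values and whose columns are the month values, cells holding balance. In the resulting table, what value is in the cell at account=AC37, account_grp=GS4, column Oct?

309

Wide layout: rows indexed by account and account_grp, columns are the 5 distinct month values (Oct, Dec, Mar, Jan, Jun).
Cell (account=AC37, account_grp=GS4, month=Oct) draws from the long row where account=AC37, account_grp=GS4 and month=Oct, which has balance=309.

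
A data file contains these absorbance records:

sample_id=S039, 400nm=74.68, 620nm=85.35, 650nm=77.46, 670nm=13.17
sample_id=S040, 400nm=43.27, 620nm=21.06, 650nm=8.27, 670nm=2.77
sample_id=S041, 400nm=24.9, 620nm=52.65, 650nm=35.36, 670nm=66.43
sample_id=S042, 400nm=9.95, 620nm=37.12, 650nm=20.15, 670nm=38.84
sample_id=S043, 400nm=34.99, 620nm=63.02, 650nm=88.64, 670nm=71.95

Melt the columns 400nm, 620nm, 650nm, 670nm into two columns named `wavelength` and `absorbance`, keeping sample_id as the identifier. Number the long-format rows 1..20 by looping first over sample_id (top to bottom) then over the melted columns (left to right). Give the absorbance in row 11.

20 rows total (5 × 4). Row 11: index ⌊(11-1)/4⌋ = 2 into sample_id → S041; (11-1) mod 4 = 2 into the melted columns → 650nm.
So row 11 is (S041, 650nm, 35.36); absorbance = 35.36.

35.36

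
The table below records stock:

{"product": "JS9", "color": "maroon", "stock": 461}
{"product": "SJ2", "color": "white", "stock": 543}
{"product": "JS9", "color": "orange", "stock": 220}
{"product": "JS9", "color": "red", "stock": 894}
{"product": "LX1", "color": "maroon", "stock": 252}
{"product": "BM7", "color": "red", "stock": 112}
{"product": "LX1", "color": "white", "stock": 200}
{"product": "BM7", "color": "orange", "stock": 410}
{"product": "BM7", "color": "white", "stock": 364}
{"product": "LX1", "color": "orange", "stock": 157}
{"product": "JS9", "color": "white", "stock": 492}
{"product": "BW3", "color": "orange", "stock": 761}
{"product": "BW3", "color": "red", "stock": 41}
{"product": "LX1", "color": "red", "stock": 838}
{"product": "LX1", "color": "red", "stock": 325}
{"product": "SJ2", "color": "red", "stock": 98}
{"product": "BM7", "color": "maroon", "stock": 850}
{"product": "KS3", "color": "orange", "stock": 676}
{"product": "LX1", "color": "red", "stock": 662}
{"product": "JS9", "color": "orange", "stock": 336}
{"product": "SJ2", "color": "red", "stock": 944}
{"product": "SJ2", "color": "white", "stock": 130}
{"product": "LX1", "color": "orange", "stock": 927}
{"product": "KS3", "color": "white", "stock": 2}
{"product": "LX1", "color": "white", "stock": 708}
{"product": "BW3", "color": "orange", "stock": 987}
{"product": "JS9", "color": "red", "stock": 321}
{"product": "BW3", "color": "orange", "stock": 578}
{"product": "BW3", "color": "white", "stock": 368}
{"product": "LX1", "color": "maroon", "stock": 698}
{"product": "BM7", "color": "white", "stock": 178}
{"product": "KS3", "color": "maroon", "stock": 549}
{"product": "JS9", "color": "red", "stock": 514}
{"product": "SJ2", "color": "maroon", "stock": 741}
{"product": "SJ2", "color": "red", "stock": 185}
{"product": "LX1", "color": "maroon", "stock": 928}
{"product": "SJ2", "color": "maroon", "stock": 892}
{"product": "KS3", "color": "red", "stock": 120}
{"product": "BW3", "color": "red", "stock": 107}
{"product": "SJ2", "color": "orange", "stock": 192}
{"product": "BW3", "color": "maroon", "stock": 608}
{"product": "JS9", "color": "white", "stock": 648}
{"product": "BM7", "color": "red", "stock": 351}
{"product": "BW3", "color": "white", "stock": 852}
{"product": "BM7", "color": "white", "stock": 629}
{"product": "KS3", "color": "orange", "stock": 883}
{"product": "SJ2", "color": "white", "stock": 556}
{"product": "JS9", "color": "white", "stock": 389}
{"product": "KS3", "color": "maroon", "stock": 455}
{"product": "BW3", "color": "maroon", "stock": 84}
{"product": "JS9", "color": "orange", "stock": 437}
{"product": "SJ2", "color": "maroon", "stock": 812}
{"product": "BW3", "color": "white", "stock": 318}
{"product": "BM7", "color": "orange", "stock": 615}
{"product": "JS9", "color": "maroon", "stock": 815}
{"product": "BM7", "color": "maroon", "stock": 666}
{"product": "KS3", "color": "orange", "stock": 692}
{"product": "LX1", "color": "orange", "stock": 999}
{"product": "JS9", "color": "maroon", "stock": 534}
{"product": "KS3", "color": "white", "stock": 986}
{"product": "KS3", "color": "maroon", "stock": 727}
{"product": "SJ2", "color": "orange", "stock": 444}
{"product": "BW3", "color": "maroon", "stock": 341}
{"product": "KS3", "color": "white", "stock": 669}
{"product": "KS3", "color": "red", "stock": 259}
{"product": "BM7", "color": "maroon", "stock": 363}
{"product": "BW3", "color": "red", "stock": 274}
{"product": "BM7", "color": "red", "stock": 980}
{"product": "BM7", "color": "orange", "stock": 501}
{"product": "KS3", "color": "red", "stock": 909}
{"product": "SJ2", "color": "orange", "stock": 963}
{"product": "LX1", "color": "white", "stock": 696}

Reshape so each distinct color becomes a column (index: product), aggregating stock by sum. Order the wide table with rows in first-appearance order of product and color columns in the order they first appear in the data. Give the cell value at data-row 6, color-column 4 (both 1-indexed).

1288

With rows in first-appearance order of product, row 6 is product=KS3. color columns in first-appearance order: maroon, white, orange, red; column 4 is red.
Long rows with product=KS3, color=red: 120 + 259 + 909 = 1288.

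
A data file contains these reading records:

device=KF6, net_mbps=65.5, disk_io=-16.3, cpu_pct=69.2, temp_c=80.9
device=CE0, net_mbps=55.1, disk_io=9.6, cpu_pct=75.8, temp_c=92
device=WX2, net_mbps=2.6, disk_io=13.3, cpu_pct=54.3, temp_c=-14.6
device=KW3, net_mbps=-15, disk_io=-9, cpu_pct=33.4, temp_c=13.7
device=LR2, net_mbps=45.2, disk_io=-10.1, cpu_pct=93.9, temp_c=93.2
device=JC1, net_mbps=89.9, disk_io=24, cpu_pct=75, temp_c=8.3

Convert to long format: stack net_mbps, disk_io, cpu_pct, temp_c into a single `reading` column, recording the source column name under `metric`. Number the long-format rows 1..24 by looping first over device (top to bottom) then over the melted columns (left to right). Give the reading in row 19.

24 rows total (6 × 4). Row 19: index ⌊(19-1)/4⌋ = 4 into device → LR2; (19-1) mod 4 = 2 into the melted columns → cpu_pct.
So row 19 is (LR2, cpu_pct, 93.9); reading = 93.9.

93.9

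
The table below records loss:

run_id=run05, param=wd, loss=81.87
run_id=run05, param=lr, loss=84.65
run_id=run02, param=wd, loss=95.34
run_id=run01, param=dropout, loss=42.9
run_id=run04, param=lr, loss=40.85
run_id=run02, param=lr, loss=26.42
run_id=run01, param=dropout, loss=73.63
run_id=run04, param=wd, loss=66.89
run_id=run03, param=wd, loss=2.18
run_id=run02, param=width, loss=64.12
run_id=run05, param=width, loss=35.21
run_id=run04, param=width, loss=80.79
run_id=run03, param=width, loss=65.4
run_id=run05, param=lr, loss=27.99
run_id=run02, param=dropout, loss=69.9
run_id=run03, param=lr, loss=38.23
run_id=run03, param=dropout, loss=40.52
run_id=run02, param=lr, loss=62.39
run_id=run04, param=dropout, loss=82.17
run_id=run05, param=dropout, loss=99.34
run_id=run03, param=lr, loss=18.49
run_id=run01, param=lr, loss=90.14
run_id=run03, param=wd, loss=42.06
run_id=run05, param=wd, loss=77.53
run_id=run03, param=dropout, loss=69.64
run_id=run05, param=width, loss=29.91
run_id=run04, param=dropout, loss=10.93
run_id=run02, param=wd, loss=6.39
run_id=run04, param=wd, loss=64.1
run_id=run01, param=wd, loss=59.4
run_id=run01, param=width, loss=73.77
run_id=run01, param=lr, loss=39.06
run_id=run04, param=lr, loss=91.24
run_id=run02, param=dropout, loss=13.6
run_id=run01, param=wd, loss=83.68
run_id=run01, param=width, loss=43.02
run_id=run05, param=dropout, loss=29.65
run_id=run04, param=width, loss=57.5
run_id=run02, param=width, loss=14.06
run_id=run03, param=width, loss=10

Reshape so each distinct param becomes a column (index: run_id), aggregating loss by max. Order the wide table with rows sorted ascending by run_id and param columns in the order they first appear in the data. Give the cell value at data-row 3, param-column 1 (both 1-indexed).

42.06

With rows sorted ascending by run_id, row 3 is run_id=run03. param columns in first-appearance order: wd, lr, dropout, width; column 1 is wd.
Long rows with run_id=run03, param=wd: max(2.18, 42.06) = 42.06.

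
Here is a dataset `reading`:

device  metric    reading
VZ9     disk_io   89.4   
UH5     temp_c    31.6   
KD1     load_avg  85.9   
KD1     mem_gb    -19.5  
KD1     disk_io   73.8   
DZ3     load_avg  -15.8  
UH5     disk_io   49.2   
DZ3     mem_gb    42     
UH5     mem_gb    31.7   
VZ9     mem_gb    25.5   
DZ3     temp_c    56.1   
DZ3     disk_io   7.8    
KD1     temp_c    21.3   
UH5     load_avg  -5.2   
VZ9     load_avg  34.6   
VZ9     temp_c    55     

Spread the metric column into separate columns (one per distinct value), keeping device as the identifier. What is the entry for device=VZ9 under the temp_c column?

Wide layout: rows indexed by device, columns are the 4 distinct metric values (disk_io, temp_c, load_avg, mem_gb).
Cell (device=VZ9, metric=temp_c) draws from the long row where device=VZ9 and metric=temp_c, which has reading=55.

55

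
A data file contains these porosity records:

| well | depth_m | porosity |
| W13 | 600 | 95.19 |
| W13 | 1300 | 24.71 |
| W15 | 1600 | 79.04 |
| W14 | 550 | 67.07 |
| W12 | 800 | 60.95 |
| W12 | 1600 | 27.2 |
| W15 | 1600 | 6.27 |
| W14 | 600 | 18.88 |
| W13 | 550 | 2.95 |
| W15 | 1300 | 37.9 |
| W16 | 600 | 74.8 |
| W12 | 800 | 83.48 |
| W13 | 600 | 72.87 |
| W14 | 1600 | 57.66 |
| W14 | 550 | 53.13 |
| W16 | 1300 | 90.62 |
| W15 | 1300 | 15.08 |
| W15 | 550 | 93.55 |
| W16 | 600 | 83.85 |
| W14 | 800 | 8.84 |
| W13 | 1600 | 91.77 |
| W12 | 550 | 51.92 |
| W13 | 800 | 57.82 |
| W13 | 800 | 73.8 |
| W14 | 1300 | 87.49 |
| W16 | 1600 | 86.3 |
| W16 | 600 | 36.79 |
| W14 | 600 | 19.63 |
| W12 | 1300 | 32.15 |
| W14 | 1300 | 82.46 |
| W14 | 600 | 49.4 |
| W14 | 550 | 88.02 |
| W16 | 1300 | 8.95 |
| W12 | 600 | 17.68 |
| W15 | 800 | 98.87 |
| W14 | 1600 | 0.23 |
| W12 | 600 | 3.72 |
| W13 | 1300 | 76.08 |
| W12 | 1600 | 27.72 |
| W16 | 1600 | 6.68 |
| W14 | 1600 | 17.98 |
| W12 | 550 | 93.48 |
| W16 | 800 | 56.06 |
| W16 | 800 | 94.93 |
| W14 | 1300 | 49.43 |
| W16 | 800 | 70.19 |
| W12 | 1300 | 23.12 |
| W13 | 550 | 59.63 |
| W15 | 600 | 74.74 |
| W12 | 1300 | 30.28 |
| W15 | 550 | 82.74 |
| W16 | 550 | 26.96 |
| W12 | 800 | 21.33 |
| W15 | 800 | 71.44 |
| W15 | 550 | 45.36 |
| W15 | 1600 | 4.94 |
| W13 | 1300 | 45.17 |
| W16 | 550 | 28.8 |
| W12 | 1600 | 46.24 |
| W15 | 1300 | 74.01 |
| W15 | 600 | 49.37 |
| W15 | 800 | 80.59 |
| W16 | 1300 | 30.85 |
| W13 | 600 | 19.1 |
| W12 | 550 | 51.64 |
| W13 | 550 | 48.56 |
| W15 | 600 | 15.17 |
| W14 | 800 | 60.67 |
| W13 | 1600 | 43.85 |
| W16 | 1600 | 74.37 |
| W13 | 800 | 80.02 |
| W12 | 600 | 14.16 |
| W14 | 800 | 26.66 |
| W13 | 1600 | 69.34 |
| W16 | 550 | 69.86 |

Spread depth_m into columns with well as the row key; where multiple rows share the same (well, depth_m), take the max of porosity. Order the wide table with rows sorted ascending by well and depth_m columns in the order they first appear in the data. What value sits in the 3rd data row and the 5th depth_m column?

With rows sorted ascending by well, row 3 is well=W14. depth_m columns in first-appearance order: 600, 1300, 1600, 550, 800; column 5 is 800.
Long rows with well=W14, depth_m=800: max(8.84, 60.67, 26.66) = 60.67.

60.67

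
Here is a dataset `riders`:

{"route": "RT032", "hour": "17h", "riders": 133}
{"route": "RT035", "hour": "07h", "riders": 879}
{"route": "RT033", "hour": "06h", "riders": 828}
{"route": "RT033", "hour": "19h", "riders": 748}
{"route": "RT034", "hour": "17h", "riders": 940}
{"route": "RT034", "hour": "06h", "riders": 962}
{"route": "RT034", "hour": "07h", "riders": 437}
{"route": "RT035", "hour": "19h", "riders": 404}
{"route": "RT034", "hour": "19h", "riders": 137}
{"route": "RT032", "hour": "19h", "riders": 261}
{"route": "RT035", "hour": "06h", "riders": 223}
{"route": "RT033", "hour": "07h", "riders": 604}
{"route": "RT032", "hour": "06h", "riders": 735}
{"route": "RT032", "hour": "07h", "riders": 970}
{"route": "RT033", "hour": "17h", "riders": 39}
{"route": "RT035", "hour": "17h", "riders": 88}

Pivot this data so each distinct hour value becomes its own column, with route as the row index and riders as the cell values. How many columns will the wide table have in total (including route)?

1 column for route plus 4 distinct hour values → 5 columns.

5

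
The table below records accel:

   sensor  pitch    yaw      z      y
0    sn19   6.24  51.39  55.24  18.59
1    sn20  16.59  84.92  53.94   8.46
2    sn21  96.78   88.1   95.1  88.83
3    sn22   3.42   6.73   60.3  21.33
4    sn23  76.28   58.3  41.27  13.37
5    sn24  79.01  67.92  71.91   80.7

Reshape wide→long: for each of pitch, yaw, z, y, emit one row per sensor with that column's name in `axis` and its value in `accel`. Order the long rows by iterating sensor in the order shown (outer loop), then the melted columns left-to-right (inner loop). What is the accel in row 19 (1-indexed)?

41.27

24 rows total (6 × 4). Row 19: index ⌊(19-1)/4⌋ = 4 into sensor → sn23; (19-1) mod 4 = 2 into the melted columns → z.
So row 19 is (sn23, z, 41.27); accel = 41.27.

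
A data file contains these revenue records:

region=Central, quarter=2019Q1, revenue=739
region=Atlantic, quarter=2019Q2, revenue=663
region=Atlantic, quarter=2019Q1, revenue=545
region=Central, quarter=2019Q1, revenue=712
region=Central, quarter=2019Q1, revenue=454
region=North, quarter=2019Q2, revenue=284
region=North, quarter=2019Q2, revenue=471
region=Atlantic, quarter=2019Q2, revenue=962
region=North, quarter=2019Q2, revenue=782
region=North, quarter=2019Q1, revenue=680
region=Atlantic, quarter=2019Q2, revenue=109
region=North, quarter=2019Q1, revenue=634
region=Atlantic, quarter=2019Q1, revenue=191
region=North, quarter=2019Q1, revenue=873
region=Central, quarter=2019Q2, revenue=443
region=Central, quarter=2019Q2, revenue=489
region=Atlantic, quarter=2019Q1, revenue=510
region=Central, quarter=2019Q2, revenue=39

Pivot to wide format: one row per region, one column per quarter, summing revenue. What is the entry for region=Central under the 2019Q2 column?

971

Rows with region=Central and quarter=2019Q2: revenue values are 443, 489, 39.
443 + 489 + 39 = 971.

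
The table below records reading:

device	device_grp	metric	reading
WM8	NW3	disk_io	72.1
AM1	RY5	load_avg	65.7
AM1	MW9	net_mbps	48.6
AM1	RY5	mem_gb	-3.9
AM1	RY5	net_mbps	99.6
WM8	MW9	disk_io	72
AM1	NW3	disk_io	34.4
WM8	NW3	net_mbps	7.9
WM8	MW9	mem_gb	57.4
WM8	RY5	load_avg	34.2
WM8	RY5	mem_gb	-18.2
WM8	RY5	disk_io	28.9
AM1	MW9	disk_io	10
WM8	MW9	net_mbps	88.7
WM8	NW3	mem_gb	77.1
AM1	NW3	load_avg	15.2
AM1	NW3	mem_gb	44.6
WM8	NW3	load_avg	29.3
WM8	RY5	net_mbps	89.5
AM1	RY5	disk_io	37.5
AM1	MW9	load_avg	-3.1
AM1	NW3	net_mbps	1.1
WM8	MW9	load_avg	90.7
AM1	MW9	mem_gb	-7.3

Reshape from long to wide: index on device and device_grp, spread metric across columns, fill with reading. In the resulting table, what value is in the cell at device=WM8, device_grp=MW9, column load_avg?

90.7

Wide layout: rows indexed by device and device_grp, columns are the 4 distinct metric values (disk_io, load_avg, net_mbps, mem_gb).
Cell (device=WM8, device_grp=MW9, metric=load_avg) draws from the long row where device=WM8, device_grp=MW9 and metric=load_avg, which has reading=90.7.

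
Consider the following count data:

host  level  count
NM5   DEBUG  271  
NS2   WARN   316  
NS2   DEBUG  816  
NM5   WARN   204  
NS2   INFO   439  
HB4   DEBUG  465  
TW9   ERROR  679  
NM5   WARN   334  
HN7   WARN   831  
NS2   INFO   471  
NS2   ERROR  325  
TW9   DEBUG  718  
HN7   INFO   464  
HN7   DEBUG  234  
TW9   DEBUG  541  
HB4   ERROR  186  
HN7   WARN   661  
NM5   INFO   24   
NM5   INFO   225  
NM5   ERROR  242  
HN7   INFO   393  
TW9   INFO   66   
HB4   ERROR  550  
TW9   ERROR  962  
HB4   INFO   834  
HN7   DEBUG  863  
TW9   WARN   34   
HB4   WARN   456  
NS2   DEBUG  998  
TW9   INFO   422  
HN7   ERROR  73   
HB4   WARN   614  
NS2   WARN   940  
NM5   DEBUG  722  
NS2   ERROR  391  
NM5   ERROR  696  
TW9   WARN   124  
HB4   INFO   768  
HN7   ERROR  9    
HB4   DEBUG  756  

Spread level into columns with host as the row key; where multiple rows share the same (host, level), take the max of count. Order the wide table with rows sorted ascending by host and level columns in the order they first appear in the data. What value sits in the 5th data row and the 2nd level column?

With rows sorted ascending by host, row 5 is host=TW9. level columns in first-appearance order: DEBUG, WARN, INFO, ERROR; column 2 is WARN.
Long rows with host=TW9, level=WARN: max(34, 124) = 124.

124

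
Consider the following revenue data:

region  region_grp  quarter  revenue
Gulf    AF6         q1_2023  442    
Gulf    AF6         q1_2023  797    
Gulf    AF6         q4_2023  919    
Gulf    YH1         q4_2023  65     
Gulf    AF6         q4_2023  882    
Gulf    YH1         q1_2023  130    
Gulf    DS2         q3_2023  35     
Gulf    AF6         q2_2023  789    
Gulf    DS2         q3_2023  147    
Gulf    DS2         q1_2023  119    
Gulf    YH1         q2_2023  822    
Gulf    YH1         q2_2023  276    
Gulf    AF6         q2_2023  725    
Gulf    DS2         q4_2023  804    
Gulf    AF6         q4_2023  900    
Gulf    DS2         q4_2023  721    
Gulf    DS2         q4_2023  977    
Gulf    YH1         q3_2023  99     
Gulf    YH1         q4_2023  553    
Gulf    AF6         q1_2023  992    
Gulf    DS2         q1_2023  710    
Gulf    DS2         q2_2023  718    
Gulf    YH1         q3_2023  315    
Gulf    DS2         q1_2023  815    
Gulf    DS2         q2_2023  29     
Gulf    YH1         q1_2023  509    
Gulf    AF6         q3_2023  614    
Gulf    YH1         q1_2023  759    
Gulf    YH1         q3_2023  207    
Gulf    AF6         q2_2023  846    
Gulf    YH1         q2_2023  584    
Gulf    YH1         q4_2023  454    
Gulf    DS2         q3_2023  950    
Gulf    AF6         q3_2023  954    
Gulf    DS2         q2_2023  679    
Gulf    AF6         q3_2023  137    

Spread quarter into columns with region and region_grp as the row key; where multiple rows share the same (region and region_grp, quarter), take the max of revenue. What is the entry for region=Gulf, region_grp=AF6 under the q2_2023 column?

846

Rows with region=Gulf, region_grp=AF6 and quarter=q2_2023: revenue values are 789, 725, 846.
max(789, 725, 846) = 846.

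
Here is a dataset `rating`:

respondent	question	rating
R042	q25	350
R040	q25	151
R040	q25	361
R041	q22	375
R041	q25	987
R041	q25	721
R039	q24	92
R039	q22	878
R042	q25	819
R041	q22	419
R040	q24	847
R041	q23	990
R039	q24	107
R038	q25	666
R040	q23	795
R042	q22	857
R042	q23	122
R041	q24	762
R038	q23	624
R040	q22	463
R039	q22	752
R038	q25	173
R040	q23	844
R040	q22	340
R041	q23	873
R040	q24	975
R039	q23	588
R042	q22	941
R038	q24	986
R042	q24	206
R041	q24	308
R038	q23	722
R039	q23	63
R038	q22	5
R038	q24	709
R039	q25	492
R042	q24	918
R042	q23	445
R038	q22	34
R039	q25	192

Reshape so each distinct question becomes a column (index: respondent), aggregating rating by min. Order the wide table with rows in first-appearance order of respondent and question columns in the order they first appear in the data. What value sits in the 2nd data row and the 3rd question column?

With rows in first-appearance order of respondent, row 2 is respondent=R040. question columns in first-appearance order: q25, q22, q24, q23; column 3 is q24.
Long rows with respondent=R040, question=q24: min(847, 975) = 847.

847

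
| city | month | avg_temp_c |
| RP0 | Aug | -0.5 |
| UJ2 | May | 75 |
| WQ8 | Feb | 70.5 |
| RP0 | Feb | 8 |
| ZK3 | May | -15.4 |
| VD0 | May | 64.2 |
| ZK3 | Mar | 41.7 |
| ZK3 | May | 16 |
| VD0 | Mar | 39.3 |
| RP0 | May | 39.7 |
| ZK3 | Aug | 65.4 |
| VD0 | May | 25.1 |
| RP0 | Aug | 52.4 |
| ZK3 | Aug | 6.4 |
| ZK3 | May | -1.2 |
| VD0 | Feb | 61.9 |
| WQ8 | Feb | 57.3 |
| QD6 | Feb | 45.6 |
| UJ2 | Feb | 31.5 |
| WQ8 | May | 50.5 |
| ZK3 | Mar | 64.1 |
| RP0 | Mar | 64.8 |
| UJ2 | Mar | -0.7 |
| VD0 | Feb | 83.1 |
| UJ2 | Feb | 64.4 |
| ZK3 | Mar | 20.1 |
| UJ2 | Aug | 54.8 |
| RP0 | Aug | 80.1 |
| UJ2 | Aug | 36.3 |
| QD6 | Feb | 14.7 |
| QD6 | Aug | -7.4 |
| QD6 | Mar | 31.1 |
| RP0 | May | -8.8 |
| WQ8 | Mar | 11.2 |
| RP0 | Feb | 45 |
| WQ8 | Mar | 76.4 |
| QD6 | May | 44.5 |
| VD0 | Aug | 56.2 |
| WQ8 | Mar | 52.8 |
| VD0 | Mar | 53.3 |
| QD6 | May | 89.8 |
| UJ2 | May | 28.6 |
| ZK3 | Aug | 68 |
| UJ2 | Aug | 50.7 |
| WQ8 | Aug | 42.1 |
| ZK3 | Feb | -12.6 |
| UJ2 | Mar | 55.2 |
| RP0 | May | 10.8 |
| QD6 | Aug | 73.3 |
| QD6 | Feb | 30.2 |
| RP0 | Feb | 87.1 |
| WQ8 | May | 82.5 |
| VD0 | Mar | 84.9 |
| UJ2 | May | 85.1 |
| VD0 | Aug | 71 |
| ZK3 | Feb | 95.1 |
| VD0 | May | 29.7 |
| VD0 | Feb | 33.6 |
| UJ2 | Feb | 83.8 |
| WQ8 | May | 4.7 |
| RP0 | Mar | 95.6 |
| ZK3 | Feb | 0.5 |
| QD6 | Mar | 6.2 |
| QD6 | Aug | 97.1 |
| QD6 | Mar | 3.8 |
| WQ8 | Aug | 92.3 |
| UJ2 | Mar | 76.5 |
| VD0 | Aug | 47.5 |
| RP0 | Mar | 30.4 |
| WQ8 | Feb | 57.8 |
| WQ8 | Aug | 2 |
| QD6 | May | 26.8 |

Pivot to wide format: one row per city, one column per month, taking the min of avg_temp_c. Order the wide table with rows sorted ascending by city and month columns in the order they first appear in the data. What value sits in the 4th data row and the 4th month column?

39.3

With rows sorted ascending by city, row 4 is city=VD0. month columns in first-appearance order: Aug, May, Feb, Mar; column 4 is Mar.
Long rows with city=VD0, month=Mar: min(39.3, 53.3, 84.9) = 39.3.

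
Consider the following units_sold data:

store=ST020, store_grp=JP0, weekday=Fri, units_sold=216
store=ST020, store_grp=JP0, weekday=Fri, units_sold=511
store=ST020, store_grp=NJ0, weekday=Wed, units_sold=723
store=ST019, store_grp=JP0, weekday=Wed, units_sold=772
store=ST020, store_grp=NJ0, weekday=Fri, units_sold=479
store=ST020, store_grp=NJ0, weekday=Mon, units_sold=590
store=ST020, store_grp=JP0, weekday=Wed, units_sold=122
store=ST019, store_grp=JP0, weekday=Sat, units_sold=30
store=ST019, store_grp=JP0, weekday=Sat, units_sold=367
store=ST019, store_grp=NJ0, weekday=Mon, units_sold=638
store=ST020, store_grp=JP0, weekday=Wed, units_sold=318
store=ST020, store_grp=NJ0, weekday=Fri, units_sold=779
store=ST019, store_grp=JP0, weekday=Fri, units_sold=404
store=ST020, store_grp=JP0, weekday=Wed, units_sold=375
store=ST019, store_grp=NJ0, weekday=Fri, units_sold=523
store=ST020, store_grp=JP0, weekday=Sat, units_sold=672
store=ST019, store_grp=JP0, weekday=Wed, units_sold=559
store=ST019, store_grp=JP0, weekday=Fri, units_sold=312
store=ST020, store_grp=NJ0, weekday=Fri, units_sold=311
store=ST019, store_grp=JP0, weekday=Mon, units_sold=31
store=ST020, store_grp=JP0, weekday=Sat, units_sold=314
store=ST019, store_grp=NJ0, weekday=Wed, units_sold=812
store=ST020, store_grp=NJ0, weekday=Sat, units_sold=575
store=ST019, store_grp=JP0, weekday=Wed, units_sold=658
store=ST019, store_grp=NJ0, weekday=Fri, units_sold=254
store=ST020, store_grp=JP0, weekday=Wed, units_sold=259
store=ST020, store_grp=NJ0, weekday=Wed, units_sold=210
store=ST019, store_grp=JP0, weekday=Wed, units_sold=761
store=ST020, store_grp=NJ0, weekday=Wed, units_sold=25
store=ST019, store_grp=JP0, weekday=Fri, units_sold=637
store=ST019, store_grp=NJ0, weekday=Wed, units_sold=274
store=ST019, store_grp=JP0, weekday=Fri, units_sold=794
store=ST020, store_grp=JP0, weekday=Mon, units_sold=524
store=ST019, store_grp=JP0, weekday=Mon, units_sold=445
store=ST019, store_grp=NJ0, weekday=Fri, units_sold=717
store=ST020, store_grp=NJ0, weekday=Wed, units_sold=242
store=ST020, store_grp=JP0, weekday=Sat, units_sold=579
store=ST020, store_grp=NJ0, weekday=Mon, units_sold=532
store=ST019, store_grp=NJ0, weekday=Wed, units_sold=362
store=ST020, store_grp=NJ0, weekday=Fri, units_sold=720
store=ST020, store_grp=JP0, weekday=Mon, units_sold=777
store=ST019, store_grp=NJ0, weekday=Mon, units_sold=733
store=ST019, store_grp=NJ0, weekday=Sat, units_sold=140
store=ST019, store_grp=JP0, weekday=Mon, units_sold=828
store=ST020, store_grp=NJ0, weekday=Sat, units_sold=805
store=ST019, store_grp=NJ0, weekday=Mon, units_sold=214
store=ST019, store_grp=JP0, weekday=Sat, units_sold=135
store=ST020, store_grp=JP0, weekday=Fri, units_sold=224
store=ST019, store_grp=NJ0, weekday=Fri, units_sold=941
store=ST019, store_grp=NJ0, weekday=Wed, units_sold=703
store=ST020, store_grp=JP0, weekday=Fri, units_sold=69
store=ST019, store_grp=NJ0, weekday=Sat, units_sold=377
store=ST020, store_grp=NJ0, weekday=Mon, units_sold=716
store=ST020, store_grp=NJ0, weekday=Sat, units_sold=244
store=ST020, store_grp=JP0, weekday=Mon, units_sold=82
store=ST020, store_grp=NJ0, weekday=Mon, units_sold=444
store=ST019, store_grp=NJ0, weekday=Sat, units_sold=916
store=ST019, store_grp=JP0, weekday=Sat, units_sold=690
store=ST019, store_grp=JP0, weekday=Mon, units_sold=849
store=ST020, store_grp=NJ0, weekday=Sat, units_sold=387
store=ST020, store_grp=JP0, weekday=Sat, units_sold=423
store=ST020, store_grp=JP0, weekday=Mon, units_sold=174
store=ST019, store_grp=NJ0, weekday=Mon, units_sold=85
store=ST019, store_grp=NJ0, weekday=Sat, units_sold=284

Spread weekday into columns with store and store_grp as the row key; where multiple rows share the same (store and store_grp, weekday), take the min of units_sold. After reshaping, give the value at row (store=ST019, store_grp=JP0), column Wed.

Rows with store=ST019, store_grp=JP0 and weekday=Wed: units_sold values are 772, 559, 658, 761.
min(772, 559, 658, 761) = 559.

559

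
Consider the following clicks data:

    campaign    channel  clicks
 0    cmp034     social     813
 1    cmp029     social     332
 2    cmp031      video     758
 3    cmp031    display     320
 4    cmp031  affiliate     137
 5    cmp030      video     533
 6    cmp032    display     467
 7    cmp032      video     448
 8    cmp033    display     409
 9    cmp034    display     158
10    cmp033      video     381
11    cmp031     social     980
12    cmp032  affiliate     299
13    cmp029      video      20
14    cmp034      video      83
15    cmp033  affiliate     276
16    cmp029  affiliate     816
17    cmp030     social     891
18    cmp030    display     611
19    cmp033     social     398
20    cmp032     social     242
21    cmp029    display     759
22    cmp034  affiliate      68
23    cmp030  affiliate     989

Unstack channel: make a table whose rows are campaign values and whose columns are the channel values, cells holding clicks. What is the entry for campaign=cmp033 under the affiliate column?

Wide layout: rows indexed by campaign, columns are the 4 distinct channel values (social, video, display, affiliate).
Cell (campaign=cmp033, channel=affiliate) draws from the long row where campaign=cmp033 and channel=affiliate, which has clicks=276.

276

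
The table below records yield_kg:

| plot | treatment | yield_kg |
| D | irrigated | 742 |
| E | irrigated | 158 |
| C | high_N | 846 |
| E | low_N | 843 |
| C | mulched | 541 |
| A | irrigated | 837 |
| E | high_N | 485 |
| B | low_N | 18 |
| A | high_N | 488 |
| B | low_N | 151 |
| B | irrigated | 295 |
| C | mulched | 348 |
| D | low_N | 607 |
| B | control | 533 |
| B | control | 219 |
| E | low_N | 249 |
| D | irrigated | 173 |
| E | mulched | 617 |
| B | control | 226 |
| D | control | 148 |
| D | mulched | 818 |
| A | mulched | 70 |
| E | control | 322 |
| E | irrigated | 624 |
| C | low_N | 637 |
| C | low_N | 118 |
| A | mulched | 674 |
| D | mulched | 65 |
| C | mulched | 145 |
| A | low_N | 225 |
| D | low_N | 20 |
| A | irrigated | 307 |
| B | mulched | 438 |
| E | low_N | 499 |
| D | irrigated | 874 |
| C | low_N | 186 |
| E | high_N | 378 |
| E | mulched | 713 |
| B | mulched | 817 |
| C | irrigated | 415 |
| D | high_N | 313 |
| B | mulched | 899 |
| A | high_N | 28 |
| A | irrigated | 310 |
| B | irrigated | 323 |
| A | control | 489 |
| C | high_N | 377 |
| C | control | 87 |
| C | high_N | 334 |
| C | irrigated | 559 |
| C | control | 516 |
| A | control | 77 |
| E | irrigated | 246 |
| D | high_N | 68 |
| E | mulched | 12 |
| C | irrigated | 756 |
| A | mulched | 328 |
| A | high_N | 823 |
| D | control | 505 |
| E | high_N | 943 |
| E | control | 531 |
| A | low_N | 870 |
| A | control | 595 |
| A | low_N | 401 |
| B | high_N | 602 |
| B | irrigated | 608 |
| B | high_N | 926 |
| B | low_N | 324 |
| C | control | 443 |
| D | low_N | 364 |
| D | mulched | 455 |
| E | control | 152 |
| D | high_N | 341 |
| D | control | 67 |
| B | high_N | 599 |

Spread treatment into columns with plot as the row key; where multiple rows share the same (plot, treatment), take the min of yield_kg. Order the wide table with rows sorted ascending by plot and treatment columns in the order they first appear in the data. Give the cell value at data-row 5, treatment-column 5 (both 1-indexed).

With rows sorted ascending by plot, row 5 is plot=E. treatment columns in first-appearance order: irrigated, high_N, low_N, mulched, control; column 5 is control.
Long rows with plot=E, treatment=control: min(322, 531, 152) = 152.

152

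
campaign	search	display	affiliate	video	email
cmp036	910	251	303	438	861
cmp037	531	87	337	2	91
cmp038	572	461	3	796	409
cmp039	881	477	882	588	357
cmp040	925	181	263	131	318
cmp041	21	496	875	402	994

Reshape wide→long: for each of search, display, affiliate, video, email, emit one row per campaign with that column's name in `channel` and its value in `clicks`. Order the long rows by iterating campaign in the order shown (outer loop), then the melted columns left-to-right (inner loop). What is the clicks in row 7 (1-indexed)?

87

30 rows total (6 × 5). Row 7: index ⌊(7-1)/5⌋ = 1 into campaign → cmp037; (7-1) mod 5 = 1 into the melted columns → display.
So row 7 is (cmp037, display, 87); clicks = 87.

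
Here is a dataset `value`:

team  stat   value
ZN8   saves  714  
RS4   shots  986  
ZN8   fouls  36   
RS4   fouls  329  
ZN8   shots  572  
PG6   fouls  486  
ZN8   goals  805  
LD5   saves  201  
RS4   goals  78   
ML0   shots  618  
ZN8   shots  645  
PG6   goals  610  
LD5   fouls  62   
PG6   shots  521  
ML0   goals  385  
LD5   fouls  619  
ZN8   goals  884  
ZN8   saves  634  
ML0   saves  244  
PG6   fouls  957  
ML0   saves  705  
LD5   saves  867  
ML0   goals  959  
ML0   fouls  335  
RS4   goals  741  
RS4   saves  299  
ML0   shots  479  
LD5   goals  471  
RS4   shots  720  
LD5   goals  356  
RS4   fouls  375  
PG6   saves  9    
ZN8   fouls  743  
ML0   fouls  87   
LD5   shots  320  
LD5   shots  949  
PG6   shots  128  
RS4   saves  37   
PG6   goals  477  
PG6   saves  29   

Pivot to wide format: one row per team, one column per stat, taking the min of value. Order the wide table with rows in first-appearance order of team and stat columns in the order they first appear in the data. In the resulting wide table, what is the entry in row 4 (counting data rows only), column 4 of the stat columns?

356

With rows in first-appearance order of team, row 4 is team=LD5. stat columns in first-appearance order: saves, shots, fouls, goals; column 4 is goals.
Long rows with team=LD5, stat=goals: min(471, 356) = 356.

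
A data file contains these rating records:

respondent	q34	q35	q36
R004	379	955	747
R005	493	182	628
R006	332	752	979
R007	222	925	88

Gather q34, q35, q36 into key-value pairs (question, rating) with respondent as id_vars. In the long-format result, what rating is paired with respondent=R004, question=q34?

379

Unpivoting turns each (respondent, wide-column) pair into one long row.
The wide cell at row R004, column q34 holds 379, so the long row (R004, q34) has rating=379.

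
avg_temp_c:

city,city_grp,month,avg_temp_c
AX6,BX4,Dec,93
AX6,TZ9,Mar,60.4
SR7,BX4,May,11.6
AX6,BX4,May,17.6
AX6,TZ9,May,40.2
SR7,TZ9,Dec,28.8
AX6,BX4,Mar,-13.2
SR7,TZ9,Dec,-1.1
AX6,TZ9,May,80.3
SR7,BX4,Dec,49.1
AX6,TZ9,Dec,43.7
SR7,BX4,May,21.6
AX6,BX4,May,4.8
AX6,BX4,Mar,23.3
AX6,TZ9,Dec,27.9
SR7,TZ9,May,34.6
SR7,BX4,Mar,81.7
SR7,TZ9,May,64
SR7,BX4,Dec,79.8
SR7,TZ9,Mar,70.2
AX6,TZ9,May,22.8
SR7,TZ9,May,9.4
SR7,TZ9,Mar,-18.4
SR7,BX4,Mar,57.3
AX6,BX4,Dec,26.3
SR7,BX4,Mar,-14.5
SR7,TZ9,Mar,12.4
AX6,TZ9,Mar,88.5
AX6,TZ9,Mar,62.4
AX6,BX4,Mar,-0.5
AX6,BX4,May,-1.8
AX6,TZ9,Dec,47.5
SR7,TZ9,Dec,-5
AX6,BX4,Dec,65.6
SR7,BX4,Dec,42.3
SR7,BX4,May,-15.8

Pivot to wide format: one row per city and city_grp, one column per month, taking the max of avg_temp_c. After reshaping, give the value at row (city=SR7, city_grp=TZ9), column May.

64

Rows with city=SR7, city_grp=TZ9 and month=May: avg_temp_c values are 34.6, 64, 9.4.
max(34.6, 64, 9.4) = 64.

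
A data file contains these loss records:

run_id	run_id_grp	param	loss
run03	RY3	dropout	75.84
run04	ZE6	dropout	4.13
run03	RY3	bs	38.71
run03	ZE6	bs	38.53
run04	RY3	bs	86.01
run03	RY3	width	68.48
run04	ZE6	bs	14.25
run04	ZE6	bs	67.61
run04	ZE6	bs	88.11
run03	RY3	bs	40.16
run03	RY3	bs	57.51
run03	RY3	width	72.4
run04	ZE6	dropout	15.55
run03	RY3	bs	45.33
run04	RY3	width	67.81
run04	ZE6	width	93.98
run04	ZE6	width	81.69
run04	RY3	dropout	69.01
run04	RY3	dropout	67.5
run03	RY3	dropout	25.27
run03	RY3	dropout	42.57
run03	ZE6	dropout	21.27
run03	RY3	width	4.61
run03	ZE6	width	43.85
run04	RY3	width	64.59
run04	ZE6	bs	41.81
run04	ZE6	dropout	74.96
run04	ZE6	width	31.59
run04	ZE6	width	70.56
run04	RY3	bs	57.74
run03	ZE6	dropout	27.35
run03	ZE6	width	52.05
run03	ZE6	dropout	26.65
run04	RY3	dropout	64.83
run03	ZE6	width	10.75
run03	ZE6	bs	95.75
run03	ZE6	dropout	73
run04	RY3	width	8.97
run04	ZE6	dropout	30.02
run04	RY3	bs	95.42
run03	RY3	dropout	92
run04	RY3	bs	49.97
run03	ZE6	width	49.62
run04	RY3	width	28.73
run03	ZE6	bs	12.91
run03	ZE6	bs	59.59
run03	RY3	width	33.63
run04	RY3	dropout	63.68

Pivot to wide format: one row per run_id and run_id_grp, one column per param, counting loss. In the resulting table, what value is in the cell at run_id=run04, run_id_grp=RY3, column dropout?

Rows with run_id=run04, run_id_grp=RY3 and param=dropout: loss values are 69.01, 67.5, 64.83, 63.68.
4 rows match — count = 4.

4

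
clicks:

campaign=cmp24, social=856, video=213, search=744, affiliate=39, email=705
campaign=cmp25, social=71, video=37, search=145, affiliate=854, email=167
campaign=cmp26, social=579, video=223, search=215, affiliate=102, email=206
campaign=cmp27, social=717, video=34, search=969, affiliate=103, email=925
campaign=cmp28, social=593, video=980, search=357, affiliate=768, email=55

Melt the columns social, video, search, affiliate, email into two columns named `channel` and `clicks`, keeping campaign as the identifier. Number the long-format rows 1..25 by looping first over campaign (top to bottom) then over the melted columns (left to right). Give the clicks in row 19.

25 rows total (5 × 5). Row 19: index ⌊(19-1)/5⌋ = 3 into campaign → cmp27; (19-1) mod 5 = 3 into the melted columns → affiliate.
So row 19 is (cmp27, affiliate, 103); clicks = 103.

103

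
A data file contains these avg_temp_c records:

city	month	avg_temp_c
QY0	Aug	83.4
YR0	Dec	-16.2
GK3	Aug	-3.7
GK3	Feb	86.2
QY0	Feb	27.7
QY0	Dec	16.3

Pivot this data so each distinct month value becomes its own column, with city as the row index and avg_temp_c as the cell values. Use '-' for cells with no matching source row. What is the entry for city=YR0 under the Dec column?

-16.2

The long row with city=YR0, month=Dec has avg_temp_c=-16.2.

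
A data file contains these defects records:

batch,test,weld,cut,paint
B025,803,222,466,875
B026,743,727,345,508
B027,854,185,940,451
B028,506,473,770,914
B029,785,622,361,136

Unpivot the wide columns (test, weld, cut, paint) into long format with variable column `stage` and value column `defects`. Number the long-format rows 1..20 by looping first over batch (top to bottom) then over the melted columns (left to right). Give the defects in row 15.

20 rows total (5 × 4). Row 15: index ⌊(15-1)/4⌋ = 3 into batch → B028; (15-1) mod 4 = 2 into the melted columns → cut.
So row 15 is (B028, cut, 770); defects = 770.

770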